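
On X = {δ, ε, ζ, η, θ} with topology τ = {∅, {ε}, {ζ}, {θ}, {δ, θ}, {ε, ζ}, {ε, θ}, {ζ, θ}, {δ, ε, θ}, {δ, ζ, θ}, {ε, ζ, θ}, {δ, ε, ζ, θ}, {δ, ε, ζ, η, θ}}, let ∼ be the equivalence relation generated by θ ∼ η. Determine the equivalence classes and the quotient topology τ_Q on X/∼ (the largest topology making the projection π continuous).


X/∼ = {[δ], [ε], [ζ], [η=θ]}; |τ_Q| = 5.

Equivalence classes: [δ], [ε], [ζ], [η=θ].
Quotient map π: X → X/∼ sends δ ↦ [δ], ε ↦ [ε], ζ ↦ [ζ], η ↦ [η=θ], θ ↦ [η=θ].
For each subset V ⊆ X/∼, compute π^{-1}(V) ⊆ X and check whether π^{-1}(V) ∈ τ. V is open in τ_Q iff π^{-1}(V) ∈ τ.
  V = {}: π^{-1}(V) = ∅ ∈ τ ✓.
  V = {[δ]}: π^{-1}(V) = {δ} ∉ τ ✗.
  V = {[ε]}: π^{-1}(V) = {ε} ∈ τ ✓.
  V = {[δ], [ε]}: π^{-1}(V) = {δ, ε} ∉ τ ✗.
  V = {[ζ]}: π^{-1}(V) = {ζ} ∈ τ ✓.
  V = {[δ], [ζ]}: π^{-1}(V) = {δ, ζ} ∉ τ ✗.
  V = {[ε], [ζ]}: π^{-1}(V) = {ε, ζ} ∈ τ ✓.
  V = {[δ], [ε], [ζ]}: π^{-1}(V) = {δ, ε, ζ} ∉ τ ✗.
  V = {[η=θ]}: π^{-1}(V) = {η, θ} ∉ τ ✗.
  V = {[δ], [η=θ]}: π^{-1}(V) = {δ, η, θ} ∉ τ ✗.
  V = {[ε], [η=θ]}: π^{-1}(V) = {ε, η, θ} ∉ τ ✗.
  V = {[δ], [ε], [η=θ]}: π^{-1}(V) = {δ, ε, η, θ} ∉ τ ✗.
  V = {[ζ], [η=θ]}: π^{-1}(V) = {ζ, η, θ} ∉ τ ✗.
  V = {[δ], [ζ], [η=θ]}: π^{-1}(V) = {δ, ζ, η, θ} ∉ τ ✗.
  V = {[ε], [ζ], [η=θ]}: π^{-1}(V) = {ε, ζ, η, θ} ∉ τ ✗.
  V = {[δ], [ε], [ζ], [η=θ]}: π^{-1}(V) = {δ, ε, ζ, η, θ} ∈ τ ✓.
Open sets in the quotient: τ_Q = {{}, {[ε]}, {[ζ]}, {[ε], [ζ]}, {[δ], [ε], [ζ], [η=θ]}} (5 elements).


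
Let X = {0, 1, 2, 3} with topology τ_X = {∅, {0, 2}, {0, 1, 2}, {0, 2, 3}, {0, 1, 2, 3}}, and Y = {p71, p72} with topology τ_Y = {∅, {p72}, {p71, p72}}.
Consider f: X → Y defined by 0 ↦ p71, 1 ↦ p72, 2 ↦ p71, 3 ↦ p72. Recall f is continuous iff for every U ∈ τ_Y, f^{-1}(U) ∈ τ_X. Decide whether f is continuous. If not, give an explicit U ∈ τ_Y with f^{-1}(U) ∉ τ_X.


f is NOT continuous.

Compute f^{-1}(U) for each U ∈ τ_Y:
  U = ∅: f^{-1}(U) = ∅ ∈ τ_X ✓.
  U = {p72}: f^{-1}(U) = {1, 3} ∉ τ_X ✗.
  U = {p71, p72}: f^{-1}(U) = {0, 1, 2, 3} ∈ τ_X ✓.
Found U = {p72} with f^{-1}(U) = {1, 3} not in τ_X. Therefore f is NOT continuous.


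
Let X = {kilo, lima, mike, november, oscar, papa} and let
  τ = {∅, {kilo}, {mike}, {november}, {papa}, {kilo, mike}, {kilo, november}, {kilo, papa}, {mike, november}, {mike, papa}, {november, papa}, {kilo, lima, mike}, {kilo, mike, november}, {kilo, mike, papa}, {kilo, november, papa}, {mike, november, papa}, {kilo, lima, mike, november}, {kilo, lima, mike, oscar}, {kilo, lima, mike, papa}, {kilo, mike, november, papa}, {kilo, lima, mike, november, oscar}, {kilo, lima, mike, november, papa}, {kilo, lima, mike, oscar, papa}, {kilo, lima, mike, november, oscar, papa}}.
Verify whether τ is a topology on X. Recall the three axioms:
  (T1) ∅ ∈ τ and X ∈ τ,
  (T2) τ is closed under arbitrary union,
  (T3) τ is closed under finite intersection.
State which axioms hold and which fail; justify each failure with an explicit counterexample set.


τ IS a topology on X.

Axiom (T1): ∅ ∈ τ? Yes; X ∈ τ? Yes.
Axiom (T2/T3): check pairwise unions and intersections of members of τ.
All pairwise intersections and unions checked — each lies in τ. Therefore τ satisfies (T1), (T2), (T3): it IS a topology on X.


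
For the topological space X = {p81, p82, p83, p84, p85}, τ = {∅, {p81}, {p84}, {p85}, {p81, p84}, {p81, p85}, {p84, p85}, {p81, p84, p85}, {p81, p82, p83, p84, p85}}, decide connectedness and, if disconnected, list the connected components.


(X, τ) is connected.

Find clopen sets (U ∈ τ with X ∖ U ∈ τ):
  U = ∅, X ∖ U = {p81, p82, p83, p84, p85} — both open, so U is clopen.
  U = {p81, p82, p83, p84, p85}, X ∖ U = ∅ — both open, so U is clopen.
Only trivial clopens (∅ and X) exist, so (X, τ) is connected.
Compute connected components by grouping points that agree on all clopens:
  component: {p81, p82, p83, p84, p85}


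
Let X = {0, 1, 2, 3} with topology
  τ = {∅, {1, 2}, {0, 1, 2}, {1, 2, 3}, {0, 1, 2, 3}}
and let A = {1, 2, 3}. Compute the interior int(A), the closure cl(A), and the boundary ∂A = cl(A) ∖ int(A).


int(A) = {1, 2, 3}, cl(A) = {0, 1, 2, 3}, ∂A = {0}.

Closed sets in (X, τ) are complements of opens:
  closed(X, τ) = {∅, {0}, {3}, {0, 3}, {0, 1, 2, 3}}.
int(A) = ⋃ {U ∈ τ : U ⊆ A}. Opens contained in A: ∅, {1, 2}, {1, 2, 3}.
Taking the union of these: int(A) = {1, 2, 3}.
cl(A) = ⋂ {C closed : A ⊆ C}. Closed sets containing A: {0, 1, 2, 3}.
Intersecting these: cl(A) = {0, 1, 2, 3}.
∂A = cl(A) ∖ int(A) = {0, 1, 2, 3} ∖ {1, 2, 3} = {0}.


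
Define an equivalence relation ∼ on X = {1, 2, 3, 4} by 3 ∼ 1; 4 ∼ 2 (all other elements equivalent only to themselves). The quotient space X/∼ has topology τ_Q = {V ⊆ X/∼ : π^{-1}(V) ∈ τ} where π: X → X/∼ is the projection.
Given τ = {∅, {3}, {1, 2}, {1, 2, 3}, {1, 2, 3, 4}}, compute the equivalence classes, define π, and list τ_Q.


X/∼ = {[1=3], [2=4]}; |τ_Q| = 2.

Equivalence classes: [1=3], [2=4].
Quotient map π: X → X/∼ sends 1 ↦ [1=3], 2 ↦ [2=4], 3 ↦ [1=3], 4 ↦ [2=4].
For each subset V ⊆ X/∼, compute π^{-1}(V) ⊆ X and check whether π^{-1}(V) ∈ τ. V is open in τ_Q iff π^{-1}(V) ∈ τ.
  V = {}: π^{-1}(V) = ∅ ∈ τ ✓.
  V = {[1=3]}: π^{-1}(V) = {1, 3} ∉ τ ✗.
  V = {[2=4]}: π^{-1}(V) = {2, 4} ∉ τ ✗.
  V = {[1=3], [2=4]}: π^{-1}(V) = {1, 2, 3, 4} ∈ τ ✓.
Open sets in the quotient: τ_Q = {{}, {[1=3], [2=4]}} (2 elements).


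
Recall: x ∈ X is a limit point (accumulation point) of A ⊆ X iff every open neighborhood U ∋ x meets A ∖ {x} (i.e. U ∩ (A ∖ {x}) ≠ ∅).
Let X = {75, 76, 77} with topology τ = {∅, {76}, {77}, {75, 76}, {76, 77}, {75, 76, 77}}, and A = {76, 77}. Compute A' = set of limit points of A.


A' = {75}

For each x ∈ X, list the open sets U ∈ τ with x ∈ U, then check whether U ∩ (A ∖ {x}) ≠ ∅ for every such U.
  x = 75: opens ∋ x are {75, 76}, {75, 76, 77}; each meets A ∖ {75}, so x IS a limit point.
  x = 76: open {76} ∋ x has {76} ∩ (A ∖ {76}) = ∅, so x is NOT a limit point.
  x = 77: open {77} ∋ x has {77} ∩ (A ∖ {77}) = ∅, so x is NOT a limit point.
Collecting: A' = {75}.


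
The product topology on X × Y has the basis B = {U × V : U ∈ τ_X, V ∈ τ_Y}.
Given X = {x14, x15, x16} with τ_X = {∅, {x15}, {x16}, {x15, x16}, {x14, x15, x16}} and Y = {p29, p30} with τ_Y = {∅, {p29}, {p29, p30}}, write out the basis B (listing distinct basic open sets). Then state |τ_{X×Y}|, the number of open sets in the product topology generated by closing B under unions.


Basis B = {∅ × ∅, {x15} × {p29}, {x16} × {p29}, {x15} × {p29, p30}, {x15, x16} × {p29}, {x16} × {p29, p30}, {x14, x15, x16} × {p29}, {x15, x16} × {p29, p30}, {x14, x15, x16} × {p29, p30}}; |τ_{X×Y}| = 14.

Enumerate products U × V with U ∈ τ_X, V ∈ τ_Y (deduplicated):
  ∅ × ∅ = {} (∅)
  {x15} × {p29} = {(x15,p29)}
  {x16} × {p29} = {(x16,p29)}
  {x15} × {p29, p30} = {(x15,p29), (x15,p30)}
  {x15, x16} × {p29} = {(x15,p29), (x16,p29)}
  {x16} × {p29, p30} = {(x16,p29), (x16,p30)}
  {x14, x15, x16} × {p29} = {(x14,p29), (x15,p29), (x16,p29)}
  {x15, x16} × {p29, p30} = {(x15,p29), (x15,p30), (x16,p29), (x16,p30)}
  {x14, x15, x16} × {p29, p30} = {(x14,p29), (x14,p30), (x15,p29), (x15,p30), (x16,p29), (x16,p30)}
These 9 distinct sets form the basis B.
Close under arbitrary unions to get τ_{X×Y}; counting gives |τ_{X×Y}| = 14.


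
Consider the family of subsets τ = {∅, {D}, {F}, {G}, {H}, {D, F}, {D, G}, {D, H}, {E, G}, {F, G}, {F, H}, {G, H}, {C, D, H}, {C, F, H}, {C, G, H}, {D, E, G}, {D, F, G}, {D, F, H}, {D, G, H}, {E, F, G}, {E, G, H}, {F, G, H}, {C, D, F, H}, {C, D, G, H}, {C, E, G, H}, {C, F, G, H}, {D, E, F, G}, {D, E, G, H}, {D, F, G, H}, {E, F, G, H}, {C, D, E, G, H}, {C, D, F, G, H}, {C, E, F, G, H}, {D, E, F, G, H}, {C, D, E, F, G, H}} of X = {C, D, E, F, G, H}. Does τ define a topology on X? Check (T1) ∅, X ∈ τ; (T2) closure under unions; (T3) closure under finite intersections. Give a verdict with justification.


τ is NOT a topology on X.

Axiom (T1): ∅ ∈ τ? Yes; X ∈ τ? Yes.
Axiom (T2/T3): check pairwise unions and intersections of members of τ.
Counterexample for (T3): {C, D, H} ∩ {C, F, H} = {C, H} ∉ τ. Therefore τ is NOT a topology.


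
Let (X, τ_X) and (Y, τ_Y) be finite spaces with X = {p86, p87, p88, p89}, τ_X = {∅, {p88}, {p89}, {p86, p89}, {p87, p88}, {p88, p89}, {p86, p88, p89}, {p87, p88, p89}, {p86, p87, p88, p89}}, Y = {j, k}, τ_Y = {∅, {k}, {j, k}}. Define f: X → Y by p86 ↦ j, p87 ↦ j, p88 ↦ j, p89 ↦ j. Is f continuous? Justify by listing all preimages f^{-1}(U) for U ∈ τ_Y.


f IS continuous.

Compute f^{-1}(U) for each U ∈ τ_Y:
  U = ∅: f^{-1}(U) = ∅ ∈ τ_X ✓.
  U = {k}: f^{-1}(U) = ∅ ∈ τ_X ✓.
  U = {j, k}: f^{-1}(U) = {p86, p87, p88, p89} ∈ τ_X ✓.
Every preimage lies in τ_X, so f IS continuous.


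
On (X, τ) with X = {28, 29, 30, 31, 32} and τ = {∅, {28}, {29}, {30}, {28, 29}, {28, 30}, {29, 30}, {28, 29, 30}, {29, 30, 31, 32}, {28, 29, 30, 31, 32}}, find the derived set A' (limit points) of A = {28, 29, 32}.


A' = {31, 32}

For each x ∈ X, list the open sets U ∈ τ with x ∈ U, then check whether U ∩ (A ∖ {x}) ≠ ∅ for every such U.
  x = 28: open {28} ∋ x has {28} ∩ (A ∖ {28}) = ∅, so x is NOT a limit point.
  x = 29: open {29} ∋ x has {29} ∩ (A ∖ {29}) = ∅, so x is NOT a limit point.
  x = 30: open {30} ∋ x has {30} ∩ (A ∖ {30}) = ∅, so x is NOT a limit point.
  x = 31: opens ∋ x are {29, 30, 31, 32}, {28, 29, 30, 31, 32}; each meets A ∖ {31}, so x IS a limit point.
  x = 32: opens ∋ x are {29, 30, 31, 32}, {28, 29, 30, 31, 32}; each meets A ∖ {32}, so x IS a limit point.
Collecting: A' = {31, 32}.


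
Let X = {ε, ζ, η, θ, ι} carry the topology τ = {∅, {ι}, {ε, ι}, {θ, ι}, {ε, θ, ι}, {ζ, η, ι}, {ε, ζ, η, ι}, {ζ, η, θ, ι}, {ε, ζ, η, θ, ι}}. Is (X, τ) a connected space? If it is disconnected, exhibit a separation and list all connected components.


(X, τ) is connected.

Find clopen sets (U ∈ τ with X ∖ U ∈ τ):
  U = ∅, X ∖ U = {ε, ζ, η, θ, ι} — both open, so U is clopen.
  U = {ε, ζ, η, θ, ι}, X ∖ U = ∅ — both open, so U is clopen.
Only trivial clopens (∅ and X) exist, so (X, τ) is connected.
Compute connected components by grouping points that agree on all clopens:
  component: {ε, ζ, η, θ, ι}


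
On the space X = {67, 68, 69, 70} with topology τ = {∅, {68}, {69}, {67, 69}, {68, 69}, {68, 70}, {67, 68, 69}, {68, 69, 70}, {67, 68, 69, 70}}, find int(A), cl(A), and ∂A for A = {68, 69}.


int(A) = {68, 69}, cl(A) = {67, 68, 69, 70}, ∂A = {67, 70}.

Closed sets in (X, τ) are complements of opens:
  closed(X, τ) = {∅, {67}, {70}, {67, 69}, {67, 70}, {68, 70}, {67, 68, 70}, {67, 69, 70}, {67, 68, 69, 70}}.
int(A) = ⋃ {U ∈ τ : U ⊆ A}. Opens contained in A: ∅, {68}, {69}, {68, 69}.
Taking the union of these: int(A) = {68, 69}.
cl(A) = ⋂ {C closed : A ⊆ C}. Closed sets containing A: {67, 68, 69, 70}.
Intersecting these: cl(A) = {67, 68, 69, 70}.
∂A = cl(A) ∖ int(A) = {67, 68, 69, 70} ∖ {68, 69} = {67, 70}.


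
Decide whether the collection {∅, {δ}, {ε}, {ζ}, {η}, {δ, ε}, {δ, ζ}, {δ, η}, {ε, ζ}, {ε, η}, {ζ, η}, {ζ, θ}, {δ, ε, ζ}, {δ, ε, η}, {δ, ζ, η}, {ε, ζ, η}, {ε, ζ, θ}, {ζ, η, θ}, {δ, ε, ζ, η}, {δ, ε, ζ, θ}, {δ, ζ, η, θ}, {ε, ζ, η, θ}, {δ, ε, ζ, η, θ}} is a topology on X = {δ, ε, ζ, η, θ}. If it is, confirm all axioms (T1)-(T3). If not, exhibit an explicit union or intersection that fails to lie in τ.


τ is NOT a topology on X.

Axiom (T1): ∅ ∈ τ? Yes; X ∈ τ? Yes.
Axiom (T2/T3): check pairwise unions and intersections of members of τ.
Counterexample for (T2): {δ} ∪ {ζ, θ} = {δ, ζ, θ} ∉ τ. Therefore τ is NOT a topology.


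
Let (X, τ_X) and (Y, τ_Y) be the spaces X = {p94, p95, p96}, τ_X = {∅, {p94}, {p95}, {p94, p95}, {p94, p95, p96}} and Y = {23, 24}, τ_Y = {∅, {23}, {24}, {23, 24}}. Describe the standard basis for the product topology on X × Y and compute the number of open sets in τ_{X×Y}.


Basis B = {∅ × ∅, {p94} × {23}, {p94} × {24}, {p95} × {23}, {p95} × {24}, {p94} × {23, 24}, {p94, p95} × {23}, {p94, p95} × {24}, {p95} × {23, 24}, {p94, p95, p96} × {23}, {p94, p95, p96} × {24}, {p94, p95} × {23, 24}, {p94, p95, p96} × {23, 24}}; |τ_{X×Y}| = 25.

Enumerate products U × V with U ∈ τ_X, V ∈ τ_Y (deduplicated):
  ∅ × ∅ = {} (∅)
  {p94} × {23} = {(p94,23)}
  {p94} × {24} = {(p94,24)}
  {p95} × {23} = {(p95,23)}
  {p95} × {24} = {(p95,24)}
  {p94} × {23, 24} = {(p94,23), (p94,24)}
  {p94, p95} × {23} = {(p94,23), (p95,23)}
  {p94, p95} × {24} = {(p94,24), (p95,24)}
  {p95} × {23, 24} = {(p95,23), (p95,24)}
  {p94, p95, p96} × {23} = {(p94,23), (p95,23), (p96,23)}
  {p94, p95, p96} × {24} = {(p94,24), (p95,24), (p96,24)}
  {p94, p95} × {23, 24} = {(p94,23), (p94,24), (p95,23), (p95,24)}
  {p94, p95, p96} × {23, 24} = {(p94,23), (p94,24), (p95,23), (p95,24), (p96,23), (p96,24)}
These 13 distinct sets form the basis B.
Close under arbitrary unions to get τ_{X×Y}; counting gives |τ_{X×Y}| = 25.


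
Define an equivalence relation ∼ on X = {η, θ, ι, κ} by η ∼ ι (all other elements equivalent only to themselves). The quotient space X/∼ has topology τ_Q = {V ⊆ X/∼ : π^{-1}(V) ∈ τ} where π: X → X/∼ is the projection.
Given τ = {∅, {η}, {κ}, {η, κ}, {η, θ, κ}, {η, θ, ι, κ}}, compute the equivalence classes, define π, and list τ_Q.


X/∼ = {[η=ι], [θ], [κ]}; |τ_Q| = 3.

Equivalence classes: [η=ι], [θ], [κ].
Quotient map π: X → X/∼ sends η ↦ [η=ι], θ ↦ [θ], ι ↦ [η=ι], κ ↦ [κ].
For each subset V ⊆ X/∼, compute π^{-1}(V) ⊆ X and check whether π^{-1}(V) ∈ τ. V is open in τ_Q iff π^{-1}(V) ∈ τ.
  V = {}: π^{-1}(V) = ∅ ∈ τ ✓.
  V = {[η=ι]}: π^{-1}(V) = {η, ι} ∉ τ ✗.
  V = {[θ]}: π^{-1}(V) = {θ} ∉ τ ✗.
  V = {[η=ι], [θ]}: π^{-1}(V) = {η, θ, ι} ∉ τ ✗.
  V = {[κ]}: π^{-1}(V) = {κ} ∈ τ ✓.
  V = {[η=ι], [κ]}: π^{-1}(V) = {η, ι, κ} ∉ τ ✗.
  V = {[θ], [κ]}: π^{-1}(V) = {θ, κ} ∉ τ ✗.
  V = {[η=ι], [θ], [κ]}: π^{-1}(V) = {η, θ, ι, κ} ∈ τ ✓.
Open sets in the quotient: τ_Q = {{}, {[κ]}, {[η=ι], [θ], [κ]}} (3 elements).


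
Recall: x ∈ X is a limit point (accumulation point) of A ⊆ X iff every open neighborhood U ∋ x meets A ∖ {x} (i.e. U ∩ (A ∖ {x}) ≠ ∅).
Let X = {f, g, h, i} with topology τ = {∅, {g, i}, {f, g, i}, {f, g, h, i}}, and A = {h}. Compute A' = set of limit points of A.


A' = ∅

For each x ∈ X, list the open sets U ∈ τ with x ∈ U, then check whether U ∩ (A ∖ {x}) ≠ ∅ for every such U.
  x = f: open {f, g, i} ∋ x has {f, g, i} ∩ (A ∖ {f}) = ∅, so x is NOT a limit point.
  x = g: open {g, i} ∋ x has {g, i} ∩ (A ∖ {g}) = ∅, so x is NOT a limit point.
  x = h: open {f, g, h, i} ∋ x has {f, g, h, i} ∩ (A ∖ {h}) = ∅, so x is NOT a limit point.
  x = i: open {g, i} ∋ x has {g, i} ∩ (A ∖ {i}) = ∅, so x is NOT a limit point.
Collecting: A' = ∅.


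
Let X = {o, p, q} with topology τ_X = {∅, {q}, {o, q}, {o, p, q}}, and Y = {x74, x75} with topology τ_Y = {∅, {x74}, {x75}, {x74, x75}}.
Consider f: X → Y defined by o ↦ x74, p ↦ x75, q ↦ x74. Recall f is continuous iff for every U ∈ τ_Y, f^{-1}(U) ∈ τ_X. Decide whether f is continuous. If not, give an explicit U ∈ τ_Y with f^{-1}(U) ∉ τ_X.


f is NOT continuous.

Compute f^{-1}(U) for each U ∈ τ_Y:
  U = ∅: f^{-1}(U) = ∅ ∈ τ_X ✓.
  U = {x74}: f^{-1}(U) = {o, q} ∈ τ_X ✓.
  U = {x75}: f^{-1}(U) = {p} ∉ τ_X ✗.
  U = {x74, x75}: f^{-1}(U) = {o, p, q} ∈ τ_X ✓.
Found U = {x75} with f^{-1}(U) = {p} not in τ_X. Therefore f is NOT continuous.


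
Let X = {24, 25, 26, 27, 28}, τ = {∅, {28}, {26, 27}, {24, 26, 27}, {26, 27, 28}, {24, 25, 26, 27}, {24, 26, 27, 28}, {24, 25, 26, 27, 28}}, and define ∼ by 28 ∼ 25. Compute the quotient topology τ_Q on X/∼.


X/∼ = {[24], [25=28], [26], [27]}; |τ_Q| = 4.

Equivalence classes: [24], [25=28], [26], [27].
Quotient map π: X → X/∼ sends 24 ↦ [24], 25 ↦ [25=28], 26 ↦ [26], 27 ↦ [27], 28 ↦ [25=28].
For each subset V ⊆ X/∼, compute π^{-1}(V) ⊆ X and check whether π^{-1}(V) ∈ τ. V is open in τ_Q iff π^{-1}(V) ∈ τ.
  V = {}: π^{-1}(V) = ∅ ∈ τ ✓.
  V = {[24]}: π^{-1}(V) = {24} ∉ τ ✗.
  V = {[25=28]}: π^{-1}(V) = {25, 28} ∉ τ ✗.
  V = {[24], [25=28]}: π^{-1}(V) = {24, 25, 28} ∉ τ ✗.
  V = {[26]}: π^{-1}(V) = {26} ∉ τ ✗.
  V = {[24], [26]}: π^{-1}(V) = {24, 26} ∉ τ ✗.
  V = {[25=28], [26]}: π^{-1}(V) = {25, 26, 28} ∉ τ ✗.
  V = {[24], [25=28], [26]}: π^{-1}(V) = {24, 25, 26, 28} ∉ τ ✗.
  V = {[27]}: π^{-1}(V) = {27} ∉ τ ✗.
  V = {[24], [27]}: π^{-1}(V) = {24, 27} ∉ τ ✗.
  V = {[25=28], [27]}: π^{-1}(V) = {25, 27, 28} ∉ τ ✗.
  V = {[24], [25=28], [27]}: π^{-1}(V) = {24, 25, 27, 28} ∉ τ ✗.
  V = {[26], [27]}: π^{-1}(V) = {26, 27} ∈ τ ✓.
  V = {[24], [26], [27]}: π^{-1}(V) = {24, 26, 27} ∈ τ ✓.
  V = {[25=28], [26], [27]}: π^{-1}(V) = {25, 26, 27, 28} ∉ τ ✗.
  V = {[24], [25=28], [26], [27]}: π^{-1}(V) = {24, 25, 26, 27, 28} ∈ τ ✓.
Open sets in the quotient: τ_Q = {{}, {[26], [27]}, {[24], [26], [27]}, {[24], [25=28], [26], [27]}} (4 elements).


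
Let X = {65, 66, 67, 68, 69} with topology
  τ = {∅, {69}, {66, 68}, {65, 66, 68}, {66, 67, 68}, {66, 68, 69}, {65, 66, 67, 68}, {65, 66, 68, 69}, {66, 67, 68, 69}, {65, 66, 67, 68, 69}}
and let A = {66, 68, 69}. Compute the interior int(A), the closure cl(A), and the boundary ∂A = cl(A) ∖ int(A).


int(A) = {66, 68, 69}, cl(A) = {65, 66, 67, 68, 69}, ∂A = {65, 67}.

Closed sets in (X, τ) are complements of opens:
  closed(X, τ) = {∅, {65}, {67}, {69}, {65, 67}, {65, 69}, {67, 69}, {65, 67, 69}, {65, 66, 67, 68}, {65, 66, 67, 68, 69}}.
int(A) = ⋃ {U ∈ τ : U ⊆ A}. Opens contained in A: ∅, {69}, {66, 68}, {66, 68, 69}.
Taking the union of these: int(A) = {66, 68, 69}.
cl(A) = ⋂ {C closed : A ⊆ C}. Closed sets containing A: {65, 66, 67, 68, 69}.
Intersecting these: cl(A) = {65, 66, 67, 68, 69}.
∂A = cl(A) ∖ int(A) = {65, 66, 67, 68, 69} ∖ {66, 68, 69} = {65, 67}.


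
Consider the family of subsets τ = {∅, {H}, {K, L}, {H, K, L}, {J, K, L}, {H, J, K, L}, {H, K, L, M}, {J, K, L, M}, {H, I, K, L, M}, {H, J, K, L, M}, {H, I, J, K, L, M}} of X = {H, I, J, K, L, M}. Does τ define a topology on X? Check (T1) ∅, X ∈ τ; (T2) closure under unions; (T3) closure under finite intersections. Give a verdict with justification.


τ is NOT a topology on X.

Axiom (T1): ∅ ∈ τ? Yes; X ∈ τ? Yes.
Axiom (T2/T3): check pairwise unions and intersections of members of τ.
Counterexample for (T3): {H, K, L, M} ∩ {J, K, L, M} = {K, L, M} ∉ τ. Therefore τ is NOT a topology.


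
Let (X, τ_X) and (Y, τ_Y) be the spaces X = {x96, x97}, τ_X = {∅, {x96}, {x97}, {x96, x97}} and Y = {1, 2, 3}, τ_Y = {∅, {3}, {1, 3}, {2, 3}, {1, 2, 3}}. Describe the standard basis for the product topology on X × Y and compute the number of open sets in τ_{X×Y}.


Basis B = {∅ × ∅, {x96} × {3}, {x97} × {3}, {x96} × {1, 3}, {x96} × {2, 3}, {x96, x97} × {3}, {x97} × {1, 3}, {x97} × {2, 3}, {x96} × {1, 2, 3}, {x97} × {1, 2, 3}, {x96, x97} × {1, 3}, {x96, x97} × {2, 3}, {x96, x97} × {1, 2, 3}}; |τ_{X×Y}| = 25.

Enumerate products U × V with U ∈ τ_X, V ∈ τ_Y (deduplicated):
  ∅ × ∅ = {} (∅)
  {x96} × {3} = {(x96,3)}
  {x97} × {3} = {(x97,3)}
  {x96} × {1, 3} = {(x96,1), (x96,3)}
  {x96} × {2, 3} = {(x96,2), (x96,3)}
  {x96, x97} × {3} = {(x96,3), (x97,3)}
  {x97} × {1, 3} = {(x97,1), (x97,3)}
  {x97} × {2, 3} = {(x97,2), (x97,3)}
  {x96} × {1, 2, 3} = {(x96,1), (x96,2), (x96,3)}
  {x97} × {1, 2, 3} = {(x97,1), (x97,2), (x97,3)}
  {x96, x97} × {1, 3} = {(x96,1), (x96,3), (x97,1), (x97,3)}
  {x96, x97} × {2, 3} = {(x96,2), (x96,3), (x97,2), (x97,3)}
  {x96, x97} × {1, 2, 3} = {(x96,1), (x96,2), (x96,3), (x97,1), (x97,2), (x97,3)}
These 13 distinct sets form the basis B.
Close under arbitrary unions to get τ_{X×Y}; counting gives |τ_{X×Y}| = 25.


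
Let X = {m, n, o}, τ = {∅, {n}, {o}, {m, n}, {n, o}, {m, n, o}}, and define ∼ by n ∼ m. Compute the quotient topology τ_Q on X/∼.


X/∼ = {[m=n], [o]}; |τ_Q| = 4.

Equivalence classes: [m=n], [o].
Quotient map π: X → X/∼ sends m ↦ [m=n], n ↦ [m=n], o ↦ [o].
For each subset V ⊆ X/∼, compute π^{-1}(V) ⊆ X and check whether π^{-1}(V) ∈ τ. V is open in τ_Q iff π^{-1}(V) ∈ τ.
  V = {}: π^{-1}(V) = ∅ ∈ τ ✓.
  V = {[m=n]}: π^{-1}(V) = {m, n} ∈ τ ✓.
  V = {[o]}: π^{-1}(V) = {o} ∈ τ ✓.
  V = {[m=n], [o]}: π^{-1}(V) = {m, n, o} ∈ τ ✓.
Open sets in the quotient: τ_Q = {{}, {[m=n]}, {[o]}, {[m=n], [o]}} (4 elements).


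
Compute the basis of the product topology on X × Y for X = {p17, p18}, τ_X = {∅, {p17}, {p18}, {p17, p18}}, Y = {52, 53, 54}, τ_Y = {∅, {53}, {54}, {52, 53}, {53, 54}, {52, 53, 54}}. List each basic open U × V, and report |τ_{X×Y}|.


Basis B = {∅ × ∅, {p17} × {53}, {p17} × {54}, {p18} × {53}, {p18} × {54}, {p17} × {52, 53}, {p17} × {53, 54}, {p17, p18} × {53}, {p17, p18} × {54}, {p18} × {52, 53}, {p18} × {53, 54}, {p17} × {52, 53, 54}, {p18} × {52, 53, 54}, {p17, p18} × {52, 53}, {p17, p18} × {53, 54}, {p17, p18} × {52, 53, 54}}; |τ_{X×Y}| = 36.

Enumerate products U × V with U ∈ τ_X, V ∈ τ_Y (deduplicated):
  ∅ × ∅ = {} (∅)
  {p17} × {53} = {(p17,53)}
  {p17} × {54} = {(p17,54)}
  {p18} × {53} = {(p18,53)}
  {p18} × {54} = {(p18,54)}
  {p17} × {52, 53} = {(p17,52), (p17,53)}
  {p17} × {53, 54} = {(p17,53), (p17,54)}
  {p17, p18} × {53} = {(p17,53), (p18,53)}
  {p17, p18} × {54} = {(p17,54), (p18,54)}
  {p18} × {52, 53} = {(p18,52), (p18,53)}
  {p18} × {53, 54} = {(p18,53), (p18,54)}
  {p17} × {52, 53, 54} = {(p17,52), (p17,53), (p17,54)}
  {p18} × {52, 53, 54} = {(p18,52), (p18,53), (p18,54)}
  {p17, p18} × {52, 53} = {(p17,52), (p17,53), (p18,52), (p18,53)}
  {p17, p18} × {53, 54} = {(p17,53), (p17,54), (p18,53), (p18,54)}
  {p17, p18} × {52, 53, 54} = {(p17,52), (p17,53), (p17,54), (p18,52), (p18,53), (p18,54)}
These 16 distinct sets form the basis B.
Close under arbitrary unions to get τ_{X×Y}; counting gives |τ_{X×Y}| = 36.


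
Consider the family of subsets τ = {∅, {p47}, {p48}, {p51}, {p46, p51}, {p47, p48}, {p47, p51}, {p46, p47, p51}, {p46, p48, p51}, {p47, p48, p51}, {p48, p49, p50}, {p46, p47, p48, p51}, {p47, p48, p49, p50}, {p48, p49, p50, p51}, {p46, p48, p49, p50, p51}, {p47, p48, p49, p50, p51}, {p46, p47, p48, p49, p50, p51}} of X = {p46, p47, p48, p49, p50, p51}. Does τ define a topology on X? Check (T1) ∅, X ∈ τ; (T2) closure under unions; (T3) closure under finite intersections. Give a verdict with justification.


τ is NOT a topology on X.

Axiom (T1): ∅ ∈ τ? Yes; X ∈ τ? Yes.
Axiom (T2/T3): check pairwise unions and intersections of members of τ.
Counterexample for (T2): {p48} ∪ {p51} = {p48, p51} ∉ τ. Therefore τ is NOT a topology.


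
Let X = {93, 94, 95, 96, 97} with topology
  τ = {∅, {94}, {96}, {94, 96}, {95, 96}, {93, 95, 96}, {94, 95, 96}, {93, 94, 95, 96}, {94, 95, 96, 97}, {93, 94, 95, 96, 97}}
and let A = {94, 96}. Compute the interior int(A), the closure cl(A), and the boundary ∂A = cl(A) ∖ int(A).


int(A) = {94, 96}, cl(A) = {93, 94, 95, 96, 97}, ∂A = {93, 95, 97}.

Closed sets in (X, τ) are complements of opens:
  closed(X, τ) = {∅, {93}, {97}, {93, 97}, {94, 97}, {93, 94, 97}, {93, 95, 97}, {93, 94, 95, 97}, {93, 95, 96, 97}, {93, 94, 95, 96, 97}}.
int(A) = ⋃ {U ∈ τ : U ⊆ A}. Opens contained in A: ∅, {94}, {96}, {94, 96}.
Taking the union of these: int(A) = {94, 96}.
cl(A) = ⋂ {C closed : A ⊆ C}. Closed sets containing A: {93, 94, 95, 96, 97}.
Intersecting these: cl(A) = {93, 94, 95, 96, 97}.
∂A = cl(A) ∖ int(A) = {93, 94, 95, 96, 97} ∖ {94, 96} = {93, 95, 97}.


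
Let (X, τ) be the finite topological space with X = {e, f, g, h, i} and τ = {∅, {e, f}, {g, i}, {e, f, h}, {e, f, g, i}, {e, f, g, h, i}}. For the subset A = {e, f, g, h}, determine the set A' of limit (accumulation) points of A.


A' = {e, f, h, i}

For each x ∈ X, list the open sets U ∈ τ with x ∈ U, then check whether U ∩ (A ∖ {x}) ≠ ∅ for every such U.
  x = e: opens ∋ x are {e, f}, {e, f, h}, {e, f, g, i}, {e, f, g, h, i}; each meets A ∖ {e}, so x IS a limit point.
  x = f: opens ∋ x are {e, f}, {e, f, h}, {e, f, g, i}, {e, f, g, h, i}; each meets A ∖ {f}, so x IS a limit point.
  x = g: open {g, i} ∋ x has {g, i} ∩ (A ∖ {g}) = ∅, so x is NOT a limit point.
  x = h: opens ∋ x are {e, f, h}, {e, f, g, h, i}; each meets A ∖ {h}, so x IS a limit point.
  x = i: opens ∋ x are {g, i}, {e, f, g, i}, {e, f, g, h, i}; each meets A ∖ {i}, so x IS a limit point.
Collecting: A' = {e, f, h, i}.


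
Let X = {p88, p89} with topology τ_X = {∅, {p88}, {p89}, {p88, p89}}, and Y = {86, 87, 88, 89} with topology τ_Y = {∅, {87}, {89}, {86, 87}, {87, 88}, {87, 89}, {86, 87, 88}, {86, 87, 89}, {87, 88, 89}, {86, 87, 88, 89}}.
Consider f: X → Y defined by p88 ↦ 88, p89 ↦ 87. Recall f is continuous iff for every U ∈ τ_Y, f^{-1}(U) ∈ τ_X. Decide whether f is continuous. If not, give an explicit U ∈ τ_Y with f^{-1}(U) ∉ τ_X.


f IS continuous.

Compute f^{-1}(U) for each U ∈ τ_Y:
  U = ∅: f^{-1}(U) = ∅ ∈ τ_X ✓.
  U = {87}: f^{-1}(U) = {p89} ∈ τ_X ✓.
  U = {89}: f^{-1}(U) = ∅ ∈ τ_X ✓.
  U = {86, 87}: f^{-1}(U) = {p89} ∈ τ_X ✓.
  U = {87, 88}: f^{-1}(U) = {p88, p89} ∈ τ_X ✓.
  U = {87, 89}: f^{-1}(U) = {p89} ∈ τ_X ✓.
  U = {86, 87, 88}: f^{-1}(U) = {p88, p89} ∈ τ_X ✓.
  U = {86, 87, 89}: f^{-1}(U) = {p89} ∈ τ_X ✓.
  U = {87, 88, 89}: f^{-1}(U) = {p88, p89} ∈ τ_X ✓.
  U = {86, 87, 88, 89}: f^{-1}(U) = {p88, p89} ∈ τ_X ✓.
Every preimage lies in τ_X, so f IS continuous.


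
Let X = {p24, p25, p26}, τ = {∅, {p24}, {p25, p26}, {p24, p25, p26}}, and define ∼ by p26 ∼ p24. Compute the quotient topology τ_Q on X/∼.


X/∼ = {[p24=p26], [p25]}; |τ_Q| = 2.

Equivalence classes: [p24=p26], [p25].
Quotient map π: X → X/∼ sends p24 ↦ [p24=p26], p25 ↦ [p25], p26 ↦ [p24=p26].
For each subset V ⊆ X/∼, compute π^{-1}(V) ⊆ X and check whether π^{-1}(V) ∈ τ. V is open in τ_Q iff π^{-1}(V) ∈ τ.
  V = {}: π^{-1}(V) = ∅ ∈ τ ✓.
  V = {[p24=p26]}: π^{-1}(V) = {p24, p26} ∉ τ ✗.
  V = {[p25]}: π^{-1}(V) = {p25} ∉ τ ✗.
  V = {[p24=p26], [p25]}: π^{-1}(V) = {p24, p25, p26} ∈ τ ✓.
Open sets in the quotient: τ_Q = {{}, {[p24=p26], [p25]}} (2 elements).


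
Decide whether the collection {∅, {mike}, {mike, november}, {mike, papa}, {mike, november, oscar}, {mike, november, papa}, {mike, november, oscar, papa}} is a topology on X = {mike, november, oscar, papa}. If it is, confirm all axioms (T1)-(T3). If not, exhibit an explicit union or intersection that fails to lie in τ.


τ IS a topology on X.

Axiom (T1): ∅ ∈ τ? Yes; X ∈ τ? Yes.
Axiom (T2/T3): check pairwise unions and intersections of members of τ.
All pairwise intersections and unions checked — each lies in τ. Therefore τ satisfies (T1), (T2), (T3): it IS a topology on X.


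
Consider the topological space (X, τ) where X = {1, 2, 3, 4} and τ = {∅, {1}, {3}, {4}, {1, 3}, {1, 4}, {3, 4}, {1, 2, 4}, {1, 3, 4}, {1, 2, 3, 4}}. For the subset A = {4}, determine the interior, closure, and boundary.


int(A) = {4}, cl(A) = {2, 4}, ∂A = {2}.

Closed sets in (X, τ) are complements of opens:
  closed(X, τ) = {∅, {2}, {3}, {1, 2}, {2, 3}, {2, 4}, {1, 2, 3}, {1, 2, 4}, {2, 3, 4}, {1, 2, 3, 4}}.
int(A) = ⋃ {U ∈ τ : U ⊆ A}. Opens contained in A: ∅, {4}.
Taking the union of these: int(A) = {4}.
cl(A) = ⋂ {C closed : A ⊆ C}. Closed sets containing A: {2, 4}, {1, 2, 4}, {2, 3, 4}, {1, 2, 3, 4}.
Intersecting these: cl(A) = {2, 4}.
∂A = cl(A) ∖ int(A) = {2, 4} ∖ {4} = {2}.


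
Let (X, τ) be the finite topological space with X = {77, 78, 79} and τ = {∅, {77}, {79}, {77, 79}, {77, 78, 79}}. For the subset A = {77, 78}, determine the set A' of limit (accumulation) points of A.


A' = {78}

For each x ∈ X, list the open sets U ∈ τ with x ∈ U, then check whether U ∩ (A ∖ {x}) ≠ ∅ for every such U.
  x = 77: open {77} ∋ x has {77} ∩ (A ∖ {77}) = ∅, so x is NOT a limit point.
  x = 78: opens ∋ x are {77, 78, 79}; each meets A ∖ {78}, so x IS a limit point.
  x = 79: open {79} ∋ x has {79} ∩ (A ∖ {79}) = ∅, so x is NOT a limit point.
Collecting: A' = {78}.


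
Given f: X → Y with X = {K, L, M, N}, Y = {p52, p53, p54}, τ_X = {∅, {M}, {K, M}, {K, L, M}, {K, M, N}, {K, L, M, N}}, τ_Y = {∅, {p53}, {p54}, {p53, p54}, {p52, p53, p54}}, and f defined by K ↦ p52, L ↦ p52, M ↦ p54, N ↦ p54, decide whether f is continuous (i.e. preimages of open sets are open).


f is NOT continuous.

Compute f^{-1}(U) for each U ∈ τ_Y:
  U = ∅: f^{-1}(U) = ∅ ∈ τ_X ✓.
  U = {p53}: f^{-1}(U) = ∅ ∈ τ_X ✓.
  U = {p54}: f^{-1}(U) = {M, N} ∉ τ_X ✗.
  U = {p53, p54}: f^{-1}(U) = {M, N} ∉ τ_X ✗.
  U = {p52, p53, p54}: f^{-1}(U) = {K, L, M, N} ∈ τ_X ✓.
Found U = {p54} with f^{-1}(U) = {M, N} not in τ_X. Therefore f is NOT continuous.


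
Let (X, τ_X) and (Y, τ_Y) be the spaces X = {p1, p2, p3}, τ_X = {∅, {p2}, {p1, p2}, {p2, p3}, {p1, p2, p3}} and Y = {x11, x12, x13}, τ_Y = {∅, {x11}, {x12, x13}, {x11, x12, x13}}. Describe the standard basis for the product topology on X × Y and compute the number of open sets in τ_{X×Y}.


Basis B = {∅ × ∅, {p2} × {x11}, {p1, p2} × {x11}, {p2, p3} × {x11}, {p2} × {x12, x13}, {p1, p2, p3} × {x11}, {p2} × {x11, x12, x13}, {p1, p2} × {x12, x13}, {p2, p3} × {x12, x13}, {p1, p2} × {x11, x12, x13}, {p1, p2, p3} × {x12, x13}, {p2, p3} × {x11, x12, x13}, {p1, p2, p3} × {x11, x12, x13}}; |τ_{X×Y}| = 25.

Enumerate products U × V with U ∈ τ_X, V ∈ τ_Y (deduplicated):
  ∅ × ∅ = {} (∅)
  {p2} × {x11} = {(p2,x11)}
  {p1, p2} × {x11} = {(p1,x11), (p2,x11)}
  {p2, p3} × {x11} = {(p2,x11), (p3,x11)}
  {p2} × {x12, x13} = {(p2,x12), (p2,x13)}
  {p1, p2, p3} × {x11} = {(p1,x11), (p2,x11), (p3,x11)}
  {p2} × {x11, x12, x13} = {(p2,x11), (p2,x12), (p2,x13)}
  {p1, p2} × {x12, x13} = {(p1,x12), (p1,x13), (p2,x12), (p2,x13)}
  {p2, p3} × {x12, x13} = {(p2,x12), (p2,x13), (p3,x12), (p3,x13)}
  {p1, p2} × {x11, x12, x13} = {(p1,x11), (p1,x12), (p1,x13), (p2,x11), (p2,x12), (p2,x13)}
  {p1, p2, p3} × {x12, x13} = {(p1,x12), (p1,x13), (p2,x12), (p2,x13), (p3,x12), (p3,x13)}
  {p2, p3} × {x11, x12, x13} = {(p2,x11), (p2,x12), (p2,x13), (p3,x11), (p3,x12), (p3,x13)}
  {p1, p2, p3} × {x11, x12, x13} = {(p1,x11), (p1,x12), (p1,x13), (p2,x11), (p2,x12), (p2,x13), (p3,x11), (p3,x12), (p3,x13)}
These 13 distinct sets form the basis B.
Close under arbitrary unions to get τ_{X×Y}; counting gives |τ_{X×Y}| = 25.


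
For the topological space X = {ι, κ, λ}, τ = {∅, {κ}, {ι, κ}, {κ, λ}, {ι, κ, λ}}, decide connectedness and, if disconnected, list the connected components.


(X, τ) is connected.

Find clopen sets (U ∈ τ with X ∖ U ∈ τ):
  U = ∅, X ∖ U = {ι, κ, λ} — both open, so U is clopen.
  U = {ι, κ, λ}, X ∖ U = ∅ — both open, so U is clopen.
Only trivial clopens (∅ and X) exist, so (X, τ) is connected.
Compute connected components by grouping points that agree on all clopens:
  component: {ι, κ, λ}


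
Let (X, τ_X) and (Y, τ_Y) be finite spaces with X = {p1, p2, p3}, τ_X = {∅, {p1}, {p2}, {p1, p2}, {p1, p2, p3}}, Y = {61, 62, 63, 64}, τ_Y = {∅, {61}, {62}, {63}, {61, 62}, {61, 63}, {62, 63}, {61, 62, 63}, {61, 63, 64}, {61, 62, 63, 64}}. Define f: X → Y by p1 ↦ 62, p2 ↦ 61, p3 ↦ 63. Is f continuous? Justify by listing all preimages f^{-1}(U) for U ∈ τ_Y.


f is NOT continuous.

Compute f^{-1}(U) for each U ∈ τ_Y:
  U = ∅: f^{-1}(U) = ∅ ∈ τ_X ✓.
  U = {61}: f^{-1}(U) = {p2} ∈ τ_X ✓.
  U = {62}: f^{-1}(U) = {p1} ∈ τ_X ✓.
  U = {63}: f^{-1}(U) = {p3} ∉ τ_X ✗.
  U = {61, 62}: f^{-1}(U) = {p1, p2} ∈ τ_X ✓.
  U = {61, 63}: f^{-1}(U) = {p2, p3} ∉ τ_X ✗.
  U = {62, 63}: f^{-1}(U) = {p1, p3} ∉ τ_X ✗.
  U = {61, 62, 63}: f^{-1}(U) = {p1, p2, p3} ∈ τ_X ✓.
  U = {61, 63, 64}: f^{-1}(U) = {p2, p3} ∉ τ_X ✗.
  U = {61, 62, 63, 64}: f^{-1}(U) = {p1, p2, p3} ∈ τ_X ✓.
Found U = {63} with f^{-1}(U) = {p3} not in τ_X. Therefore f is NOT continuous.


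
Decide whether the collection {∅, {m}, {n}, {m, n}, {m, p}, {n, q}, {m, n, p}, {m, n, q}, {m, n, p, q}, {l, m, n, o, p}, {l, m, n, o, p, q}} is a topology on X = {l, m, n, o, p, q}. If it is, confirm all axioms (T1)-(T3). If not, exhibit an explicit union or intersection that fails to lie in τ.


τ IS a topology on X.

Axiom (T1): ∅ ∈ τ? Yes; X ∈ τ? Yes.
Axiom (T2/T3): check pairwise unions and intersections of members of τ.
All pairwise intersections and unions checked — each lies in τ. Therefore τ satisfies (T1), (T2), (T3): it IS a topology on X.


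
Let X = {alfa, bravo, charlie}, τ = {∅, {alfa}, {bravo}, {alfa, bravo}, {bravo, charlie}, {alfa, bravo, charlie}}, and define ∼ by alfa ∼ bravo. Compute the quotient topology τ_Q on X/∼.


X/∼ = {[alfa=bravo], [charlie]}; |τ_Q| = 3.

Equivalence classes: [alfa=bravo], [charlie].
Quotient map π: X → X/∼ sends alfa ↦ [alfa=bravo], bravo ↦ [alfa=bravo], charlie ↦ [charlie].
For each subset V ⊆ X/∼, compute π^{-1}(V) ⊆ X and check whether π^{-1}(V) ∈ τ. V is open in τ_Q iff π^{-1}(V) ∈ τ.
  V = {}: π^{-1}(V) = ∅ ∈ τ ✓.
  V = {[alfa=bravo]}: π^{-1}(V) = {alfa, bravo} ∈ τ ✓.
  V = {[charlie]}: π^{-1}(V) = {charlie} ∉ τ ✗.
  V = {[alfa=bravo], [charlie]}: π^{-1}(V) = {alfa, bravo, charlie} ∈ τ ✓.
Open sets in the quotient: τ_Q = {{}, {[alfa=bravo]}, {[alfa=bravo], [charlie]}} (3 elements).


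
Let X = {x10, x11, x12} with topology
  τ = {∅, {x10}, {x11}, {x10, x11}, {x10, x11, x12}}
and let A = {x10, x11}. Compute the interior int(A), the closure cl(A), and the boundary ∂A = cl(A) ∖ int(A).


int(A) = {x10, x11}, cl(A) = {x10, x11, x12}, ∂A = {x12}.

Closed sets in (X, τ) are complements of opens:
  closed(X, τ) = {∅, {x12}, {x10, x12}, {x11, x12}, {x10, x11, x12}}.
int(A) = ⋃ {U ∈ τ : U ⊆ A}. Opens contained in A: ∅, {x10}, {x11}, {x10, x11}.
Taking the union of these: int(A) = {x10, x11}.
cl(A) = ⋂ {C closed : A ⊆ C}. Closed sets containing A: {x10, x11, x12}.
Intersecting these: cl(A) = {x10, x11, x12}.
∂A = cl(A) ∖ int(A) = {x10, x11, x12} ∖ {x10, x11} = {x12}.


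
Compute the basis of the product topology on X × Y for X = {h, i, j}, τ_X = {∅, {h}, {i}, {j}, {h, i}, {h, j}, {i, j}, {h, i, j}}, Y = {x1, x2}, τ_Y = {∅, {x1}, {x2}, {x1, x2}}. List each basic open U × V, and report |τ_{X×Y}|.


Basis B = {∅ × ∅, {h} × {x1}, {h} × {x2}, {i} × {x1}, {i} × {x2}, {j} × {x1}, {j} × {x2}, {h} × {x1, x2}, {h, i} × {x1}, {h, j} × {x1}, {h, i} × {x2}, {h, j} × {x2}, {i} × {x1, x2}, {i, j} × {x1}, {i, j} × {x2}, {j} × {x1, x2}, {h, i, j} × {x1}, {h, i, j} × {x2}, {h, i} × {x1, x2}, {h, j} × {x1, x2}, {i, j} × {x1, x2}, {h, i, j} × {x1, x2}}; |τ_{X×Y}| = 64.

Enumerate products U × V with U ∈ τ_X, V ∈ τ_Y (deduplicated):
  ∅ × ∅ = {} (∅)
  {h} × {x1} = {(h,x1)}
  {h} × {x2} = {(h,x2)}
  {i} × {x1} = {(i,x1)}
  {i} × {x2} = {(i,x2)}
  {j} × {x1} = {(j,x1)}
  {j} × {x2} = {(j,x2)}
  {h} × {x1, x2} = {(h,x1), (h,x2)}
  {h, i} × {x1} = {(h,x1), (i,x1)}
  {h, j} × {x1} = {(h,x1), (j,x1)}
  {h, i} × {x2} = {(h,x2), (i,x2)}
  {h, j} × {x2} = {(h,x2), (j,x2)}
  {i} × {x1, x2} = {(i,x1), (i,x2)}
  {i, j} × {x1} = {(i,x1), (j,x1)}
  {i, j} × {x2} = {(i,x2), (j,x2)}
  {j} × {x1, x2} = {(j,x1), (j,x2)}
  {h, i, j} × {x1} = {(h,x1), (i,x1), (j,x1)}
  {h, i, j} × {x2} = {(h,x2), (i,x2), (j,x2)}
  {h, i} × {x1, x2} = {(h,x1), (h,x2), (i,x1), (i,x2)}
  {h, j} × {x1, x2} = {(h,x1), (h,x2), (j,x1), (j,x2)}
  {i, j} × {x1, x2} = {(i,x1), (i,x2), (j,x1), (j,x2)}
  {h, i, j} × {x1, x2} = {(h,x1), (h,x2), (i,x1), (i,x2), (j,x1), (j,x2)}
These 22 distinct sets form the basis B.
Close under arbitrary unions to get τ_{X×Y}; counting gives |τ_{X×Y}| = 64.


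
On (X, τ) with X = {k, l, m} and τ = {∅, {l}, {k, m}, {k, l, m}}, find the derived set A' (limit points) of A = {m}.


A' = {k}

For each x ∈ X, list the open sets U ∈ τ with x ∈ U, then check whether U ∩ (A ∖ {x}) ≠ ∅ for every such U.
  x = k: opens ∋ x are {k, m}, {k, l, m}; each meets A ∖ {k}, so x IS a limit point.
  x = l: open {l} ∋ x has {l} ∩ (A ∖ {l}) = ∅, so x is NOT a limit point.
  x = m: open {k, m} ∋ x has {k, m} ∩ (A ∖ {m}) = ∅, so x is NOT a limit point.
Collecting: A' = {k}.


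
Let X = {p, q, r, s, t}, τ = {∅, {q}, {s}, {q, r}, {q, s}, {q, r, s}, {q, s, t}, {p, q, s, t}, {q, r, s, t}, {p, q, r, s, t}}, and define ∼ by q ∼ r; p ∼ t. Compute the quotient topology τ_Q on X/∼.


X/∼ = {[p=t], [q=r], [s]}; |τ_Q| = 5.

Equivalence classes: [p=t], [q=r], [s].
Quotient map π: X → X/∼ sends p ↦ [p=t], q ↦ [q=r], r ↦ [q=r], s ↦ [s], t ↦ [p=t].
For each subset V ⊆ X/∼, compute π^{-1}(V) ⊆ X and check whether π^{-1}(V) ∈ τ. V is open in τ_Q iff π^{-1}(V) ∈ τ.
  V = {}: π^{-1}(V) = ∅ ∈ τ ✓.
  V = {[p=t]}: π^{-1}(V) = {p, t} ∉ τ ✗.
  V = {[q=r]}: π^{-1}(V) = {q, r} ∈ τ ✓.
  V = {[p=t], [q=r]}: π^{-1}(V) = {p, q, r, t} ∉ τ ✗.
  V = {[s]}: π^{-1}(V) = {s} ∈ τ ✓.
  V = {[p=t], [s]}: π^{-1}(V) = {p, s, t} ∉ τ ✗.
  V = {[q=r], [s]}: π^{-1}(V) = {q, r, s} ∈ τ ✓.
  V = {[p=t], [q=r], [s]}: π^{-1}(V) = {p, q, r, s, t} ∈ τ ✓.
Open sets in the quotient: τ_Q = {{}, {[q=r]}, {[s]}, {[q=r], [s]}, {[p=t], [q=r], [s]}} (5 elements).


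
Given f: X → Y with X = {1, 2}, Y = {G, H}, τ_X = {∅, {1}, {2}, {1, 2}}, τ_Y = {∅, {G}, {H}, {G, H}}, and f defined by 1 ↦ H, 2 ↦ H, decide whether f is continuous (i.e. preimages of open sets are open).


f IS continuous.

Compute f^{-1}(U) for each U ∈ τ_Y:
  U = ∅: f^{-1}(U) = ∅ ∈ τ_X ✓.
  U = {G}: f^{-1}(U) = ∅ ∈ τ_X ✓.
  U = {H}: f^{-1}(U) = {1, 2} ∈ τ_X ✓.
  U = {G, H}: f^{-1}(U) = {1, 2} ∈ τ_X ✓.
Every preimage lies in τ_X, so f IS continuous.


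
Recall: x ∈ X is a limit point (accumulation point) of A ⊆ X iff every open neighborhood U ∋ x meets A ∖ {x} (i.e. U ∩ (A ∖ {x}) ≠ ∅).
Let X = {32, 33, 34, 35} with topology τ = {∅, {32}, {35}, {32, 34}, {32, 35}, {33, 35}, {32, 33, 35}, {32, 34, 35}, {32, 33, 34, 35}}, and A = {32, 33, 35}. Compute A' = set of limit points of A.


A' = {33, 34}

For each x ∈ X, list the open sets U ∈ τ with x ∈ U, then check whether U ∩ (A ∖ {x}) ≠ ∅ for every such U.
  x = 32: open {32} ∋ x has {32} ∩ (A ∖ {32}) = ∅, so x is NOT a limit point.
  x = 33: opens ∋ x are {33, 35}, {32, 33, 35}, {32, 33, 34, 35}; each meets A ∖ {33}, so x IS a limit point.
  x = 34: opens ∋ x are {32, 34}, {32, 34, 35}, {32, 33, 34, 35}; each meets A ∖ {34}, so x IS a limit point.
  x = 35: open {35} ∋ x has {35} ∩ (A ∖ {35}) = ∅, so x is NOT a limit point.
Collecting: A' = {33, 34}.


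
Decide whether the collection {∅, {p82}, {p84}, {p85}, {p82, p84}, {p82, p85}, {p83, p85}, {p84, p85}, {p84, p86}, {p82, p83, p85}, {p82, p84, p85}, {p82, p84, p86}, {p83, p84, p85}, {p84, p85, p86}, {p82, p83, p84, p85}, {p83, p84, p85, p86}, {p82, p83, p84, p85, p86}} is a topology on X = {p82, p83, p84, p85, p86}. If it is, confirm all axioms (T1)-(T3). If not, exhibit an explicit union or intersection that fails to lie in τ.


τ is NOT a topology on X.

Axiom (T1): ∅ ∈ τ? Yes; X ∈ τ? Yes.
Axiom (T2/T3): check pairwise unions and intersections of members of τ.
Counterexample for (T2): {p82} ∪ {p84, p85, p86} = {p82, p84, p85, p86} ∉ τ. Therefore τ is NOT a topology.
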